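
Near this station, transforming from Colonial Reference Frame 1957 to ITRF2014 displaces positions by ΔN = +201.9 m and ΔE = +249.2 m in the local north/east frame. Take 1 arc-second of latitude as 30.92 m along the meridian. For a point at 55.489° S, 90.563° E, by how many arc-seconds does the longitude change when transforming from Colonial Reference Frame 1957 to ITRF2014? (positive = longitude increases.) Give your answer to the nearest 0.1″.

Δλ = 14.2″

At latitude -55.489°, cos φ = 0.566564.
1″ of longitude at this latitude = 30.92 × cos φ = 17.5182 m, so Δλ = 249.2 / 17.5182 = 14.225″.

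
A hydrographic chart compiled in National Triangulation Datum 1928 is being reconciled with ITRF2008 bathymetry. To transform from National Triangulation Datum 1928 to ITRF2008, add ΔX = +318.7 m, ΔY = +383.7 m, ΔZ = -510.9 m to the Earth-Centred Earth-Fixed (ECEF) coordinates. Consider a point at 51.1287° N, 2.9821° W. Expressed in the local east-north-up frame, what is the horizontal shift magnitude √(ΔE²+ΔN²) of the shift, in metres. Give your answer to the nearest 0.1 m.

682.3 m

The local east axis at (φ, λ) is (−sin λ, cos λ, 0), so ΔE = −sin(-2.9821°)·318.7 + cos(-2.9821°)·383.7 = 399.76 m.
The local north axis is (−sin φ cos λ, −sin φ sin λ, cos φ), giving ΔN = -247.790 + 15.541 − 320.627 = -552.88 m.
Horizontal magnitude = √(ΔE² + ΔN²) = √(399.76² + (-552.88)²) = 682.26 m.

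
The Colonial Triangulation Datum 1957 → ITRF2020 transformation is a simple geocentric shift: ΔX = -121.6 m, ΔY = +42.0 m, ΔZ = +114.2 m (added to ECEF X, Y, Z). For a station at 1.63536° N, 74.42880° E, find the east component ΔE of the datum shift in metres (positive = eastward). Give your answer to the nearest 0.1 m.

ΔE = 128.4 m

The local east axis at (φ, λ) is (−sin λ, cos λ, 0), so ΔE = −sin(74.42880°)·(-121.6) + cos(74.42880°)·42.0 = 128.41 m.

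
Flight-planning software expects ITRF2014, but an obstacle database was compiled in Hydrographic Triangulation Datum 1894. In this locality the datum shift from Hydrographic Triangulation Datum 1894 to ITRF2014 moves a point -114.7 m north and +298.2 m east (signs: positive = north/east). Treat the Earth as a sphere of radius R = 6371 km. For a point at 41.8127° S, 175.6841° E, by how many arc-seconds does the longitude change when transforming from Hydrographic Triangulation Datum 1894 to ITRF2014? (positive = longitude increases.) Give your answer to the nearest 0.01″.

At latitude -41.8127°, cos φ = 0.745328.
One radian of longitude at latitude φ spans R cos φ, so Δλ = ΔE / (R cos φ) = 298.2 / (6371000 × 0.745328) = 6.2799e-05 rad = 12.953″.

Δλ = 12.95″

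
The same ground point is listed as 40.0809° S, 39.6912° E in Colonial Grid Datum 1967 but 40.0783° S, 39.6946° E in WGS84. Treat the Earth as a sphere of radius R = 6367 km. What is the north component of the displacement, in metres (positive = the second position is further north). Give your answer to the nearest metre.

Δφ = -40.0783° − -40.0809° = +0.0026°; Δλ = 39.6946° − 39.6912° = +0.0034°.
1° along a meridian = πR/180 = 111125 m.
ΔN = Δφ × 111125 = 288.9 m; ΔE = Δλ × 111125 × cos(-40.0809°) = +0.0034 × 111125 × 0.765136 = 289.1 m.

ΔN = 289 m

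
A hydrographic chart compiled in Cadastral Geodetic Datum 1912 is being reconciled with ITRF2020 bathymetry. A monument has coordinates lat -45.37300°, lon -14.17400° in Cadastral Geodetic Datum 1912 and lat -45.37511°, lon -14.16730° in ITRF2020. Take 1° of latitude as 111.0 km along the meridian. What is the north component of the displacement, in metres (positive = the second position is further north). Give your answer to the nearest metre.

ΔN = -234 m

Δφ = -45.37511° − -45.37300° = -0.00211°; Δλ = -14.16730° − -14.17400° = +0.00670°.
ΔN = Δφ × 111000 = -234.2 m; ΔE = Δλ × 111000 × cos(-45.37300°) = +0.00670 × 111000 × 0.702489 = 522.4 m.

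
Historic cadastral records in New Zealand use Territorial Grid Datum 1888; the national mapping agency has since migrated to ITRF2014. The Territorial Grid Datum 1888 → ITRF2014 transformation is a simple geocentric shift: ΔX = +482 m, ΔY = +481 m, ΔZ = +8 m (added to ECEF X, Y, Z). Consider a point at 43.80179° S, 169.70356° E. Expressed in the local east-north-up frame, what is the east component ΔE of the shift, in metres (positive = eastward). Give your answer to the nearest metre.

ΔE = -559 m

The local east axis at (φ, λ) is (−sin λ, cos λ, 0), so ΔE = −sin(169.70356°)·482 + cos(169.70356°)·481 = -559.41 m.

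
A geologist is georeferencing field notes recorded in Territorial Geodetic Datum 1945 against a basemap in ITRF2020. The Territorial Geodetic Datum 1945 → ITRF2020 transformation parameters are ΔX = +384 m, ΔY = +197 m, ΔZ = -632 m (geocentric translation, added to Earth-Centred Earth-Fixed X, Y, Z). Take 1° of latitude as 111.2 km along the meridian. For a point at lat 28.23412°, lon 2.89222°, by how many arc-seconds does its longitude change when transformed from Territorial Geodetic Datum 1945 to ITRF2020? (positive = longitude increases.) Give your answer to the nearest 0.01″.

Δλ = 6.52″

sin φ = 0.473076, cos φ = 0.881022, sin λ = 0.050457, cos λ = 0.998726.
East component: ΔE = −sin λ·ΔX + cos λ·ΔY = −(0.050457)(384) + (0.998726)(197) = 177.37 m.
1° of latitude spans 111200 m; at latitude φ, 1° of longitude spans that × cos φ = 97969.6 m, so Δλ = 177.37 / 97969.6 × 3600 = 6.518″.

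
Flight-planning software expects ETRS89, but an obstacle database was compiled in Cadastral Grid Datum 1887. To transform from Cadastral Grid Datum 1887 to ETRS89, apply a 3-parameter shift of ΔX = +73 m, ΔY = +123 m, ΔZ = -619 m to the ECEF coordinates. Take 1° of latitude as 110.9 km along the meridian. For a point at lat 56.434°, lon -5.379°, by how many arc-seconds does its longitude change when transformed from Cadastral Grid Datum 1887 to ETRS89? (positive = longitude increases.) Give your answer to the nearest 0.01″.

sin φ = 0.833249, cos φ = 0.552897, sin λ = -0.093743, cos λ = 0.995596.
East component: ΔE = −sin λ·ΔX + cos λ·ΔY = −(-0.093743)(73) + (0.995596)(123) = 129.30 m.
1° of latitude spans 110900 m; at latitude φ, 1° of longitude spans that × cos φ = 61316.3 m, so Δλ = 129.30 / 61316.3 × 3600 = 7.592″.

Δλ = 7.59″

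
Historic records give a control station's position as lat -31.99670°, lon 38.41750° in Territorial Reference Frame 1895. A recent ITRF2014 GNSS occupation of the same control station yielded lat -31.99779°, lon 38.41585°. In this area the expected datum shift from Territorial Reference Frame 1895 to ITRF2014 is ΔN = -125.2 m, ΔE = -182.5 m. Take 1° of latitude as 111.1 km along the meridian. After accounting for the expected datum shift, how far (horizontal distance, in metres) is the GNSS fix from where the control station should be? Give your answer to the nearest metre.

Observed coordinate differences: Δφ = -0.00109°, Δλ = -0.00165°.
Converting to metres (1° lat = 111100 m, cos φ = 0.848079): observed ΔN = -121.1 m, observed ΔE = -155.5 m.
Subtracting the expected shift leaves a residual of -121.1 − (-125.2) = 4.1 m north and -155.5 − (-182.5) = 27.0 m east.
Residual distance = √(4.1² + 27.0²) = 27.3 m.

27 m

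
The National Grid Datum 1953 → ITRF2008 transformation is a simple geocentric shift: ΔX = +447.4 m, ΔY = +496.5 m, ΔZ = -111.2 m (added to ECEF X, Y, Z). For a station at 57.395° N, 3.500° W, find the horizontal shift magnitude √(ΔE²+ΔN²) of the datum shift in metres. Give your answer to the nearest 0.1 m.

664.8 m

The local east axis at (φ, λ) is (−sin λ, cos λ, 0), so ΔE = −sin(-3.500°)·447.4 + cos(-3.500°)·496.5 = 522.89 m.
The local north axis is (−sin φ cos λ, −sin φ sin λ, cos φ), giving ΔN = -376.189 + 25.534 − 59.919 = -410.57 m.
Horizontal magnitude = √(ΔE² + ΔN²) = √(522.89² + (-410.57)²) = 664.82 m.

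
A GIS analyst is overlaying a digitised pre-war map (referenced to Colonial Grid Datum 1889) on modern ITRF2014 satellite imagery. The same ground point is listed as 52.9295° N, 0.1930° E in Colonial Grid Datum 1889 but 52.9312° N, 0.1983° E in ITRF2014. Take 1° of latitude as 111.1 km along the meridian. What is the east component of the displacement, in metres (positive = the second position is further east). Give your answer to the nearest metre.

ΔE = 355 m

Δφ = 52.9312° − 52.9295° = +0.0017°; Δλ = 0.1983° − 0.1930° = +0.0053°.
ΔN = Δφ × 111100 = 188.9 m; ΔE = Δλ × 111100 × cos(52.9295°) = +0.0053 × 111100 × 0.602797 = 354.9 m.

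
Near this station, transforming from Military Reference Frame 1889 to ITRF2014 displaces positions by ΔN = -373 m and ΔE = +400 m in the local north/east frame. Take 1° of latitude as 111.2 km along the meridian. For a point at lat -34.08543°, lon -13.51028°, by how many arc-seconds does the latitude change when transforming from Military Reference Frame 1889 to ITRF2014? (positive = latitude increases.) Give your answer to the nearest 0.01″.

1° of latitude = 111.2 km, so Δφ = -373.0 / 111200 = -0.0033543° = -12.076″.

Δφ = -12.08″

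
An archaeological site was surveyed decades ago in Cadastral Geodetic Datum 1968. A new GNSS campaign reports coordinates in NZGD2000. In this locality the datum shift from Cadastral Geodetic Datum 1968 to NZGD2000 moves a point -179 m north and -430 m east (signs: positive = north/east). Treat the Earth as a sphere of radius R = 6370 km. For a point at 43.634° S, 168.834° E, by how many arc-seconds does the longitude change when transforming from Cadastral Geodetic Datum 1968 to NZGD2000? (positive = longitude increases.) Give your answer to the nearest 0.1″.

Δλ = -19.2″

At latitude -43.634°, cos φ = 0.723763.
One radian of longitude at latitude φ spans R cos φ, so Δλ = ΔE / (R cos φ) = -430.0 / (6370000 × 0.723763) = -9.3268e-05 rad = -19.238″.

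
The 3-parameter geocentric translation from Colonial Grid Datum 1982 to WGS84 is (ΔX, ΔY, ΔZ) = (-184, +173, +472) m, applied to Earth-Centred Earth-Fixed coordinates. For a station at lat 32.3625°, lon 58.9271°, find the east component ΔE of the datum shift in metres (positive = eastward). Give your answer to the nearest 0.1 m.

ΔE = 246.9 m

At φ = 32.3625°, λ = 58.9271°: sin φ = 0.535274, cos φ = 0.844678, sin λ = 0.856511, cos λ = 0.516128.
ΔE = −sin λ·ΔX + cos λ·ΔY = −(0.856511)·(-184) + (0.516128)·(173) = 246.89 m.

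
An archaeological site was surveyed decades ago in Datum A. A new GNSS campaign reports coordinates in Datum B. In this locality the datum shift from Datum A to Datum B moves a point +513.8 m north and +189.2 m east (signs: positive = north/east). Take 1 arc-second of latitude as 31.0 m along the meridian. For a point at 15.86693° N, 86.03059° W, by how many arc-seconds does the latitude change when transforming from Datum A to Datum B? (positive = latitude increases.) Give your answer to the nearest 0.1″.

1″ of latitude = 31.00 m, so Δφ = 513.8 / 31.00 = 16.574″.

Δφ = 16.6″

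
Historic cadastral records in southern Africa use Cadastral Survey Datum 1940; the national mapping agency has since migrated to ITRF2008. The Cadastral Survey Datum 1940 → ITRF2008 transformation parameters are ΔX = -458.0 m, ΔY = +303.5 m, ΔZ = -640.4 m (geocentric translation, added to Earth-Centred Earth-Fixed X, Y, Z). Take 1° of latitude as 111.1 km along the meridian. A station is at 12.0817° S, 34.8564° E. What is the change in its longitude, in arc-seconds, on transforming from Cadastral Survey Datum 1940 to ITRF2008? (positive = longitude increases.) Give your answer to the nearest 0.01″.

Δλ = 16.93″

sin φ = -0.209306, cos φ = 0.977850, sin λ = 0.571522, cos λ = 0.820587.
East component: ΔE = −sin λ·ΔX + cos λ·ΔY = −(0.571522)(-458.0) + (0.820587)(303.5) = 510.81 m.
1° of latitude spans 111100 m; at latitude φ, 1° of longitude spans that × cos φ = 108639.2 m, so Δλ = 510.81 / 108639.2 × 3600 = 16.927″.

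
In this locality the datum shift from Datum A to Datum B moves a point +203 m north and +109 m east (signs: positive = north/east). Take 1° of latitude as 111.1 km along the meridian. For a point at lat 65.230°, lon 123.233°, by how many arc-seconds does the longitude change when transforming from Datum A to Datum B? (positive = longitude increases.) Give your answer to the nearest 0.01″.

At latitude 65.230°, cos φ = 0.418977.
1° of longitude at this latitude = 111.1 × cos φ = 46.55 km, so Δλ = 109.0 / 46548.3 = 0.0023417° = 8.430″.

Δλ = 8.43″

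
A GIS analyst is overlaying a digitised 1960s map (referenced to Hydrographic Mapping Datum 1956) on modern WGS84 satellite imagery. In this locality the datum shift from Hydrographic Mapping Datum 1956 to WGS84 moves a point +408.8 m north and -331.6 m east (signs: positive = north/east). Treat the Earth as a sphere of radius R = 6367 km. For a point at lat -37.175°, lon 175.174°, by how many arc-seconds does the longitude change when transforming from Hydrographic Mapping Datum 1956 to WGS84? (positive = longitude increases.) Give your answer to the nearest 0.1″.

At latitude -37.175°, cos φ = 0.796794.
One radian of longitude at latitude φ spans R cos φ, so Δλ = ΔE / (R cos φ) = -331.6 / (6367000 × 0.796794) = -6.5363e-05 rad = -13.482″.

Δλ = -13.5″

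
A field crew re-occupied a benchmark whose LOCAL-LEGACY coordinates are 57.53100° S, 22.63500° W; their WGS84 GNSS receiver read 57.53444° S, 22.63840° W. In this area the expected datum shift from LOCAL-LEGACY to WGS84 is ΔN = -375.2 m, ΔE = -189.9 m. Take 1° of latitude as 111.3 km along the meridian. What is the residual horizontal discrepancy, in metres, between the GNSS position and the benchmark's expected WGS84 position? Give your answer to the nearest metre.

Observed coordinate differences: Δφ = -0.00344°, Δλ = -0.00340°.
Converting to metres (1° lat = 111300 m, cos φ = 0.536843): observed ΔN = -382.9 m, observed ΔE = -203.2 m.
Subtracting the expected shift leaves a residual of -382.9 − (-375.2) = -7.7 m north and -203.2 − (-189.9) = -13.3 m east.
Residual distance = √((-7.7)² + (-13.3)²) = 15.3 m.

15 m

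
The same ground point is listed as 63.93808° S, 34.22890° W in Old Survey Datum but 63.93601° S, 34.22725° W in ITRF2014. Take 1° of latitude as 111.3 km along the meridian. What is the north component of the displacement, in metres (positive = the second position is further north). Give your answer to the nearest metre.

ΔN = 230 m

Δφ = -63.93601° − -63.93808° = +0.00207°; Δλ = -34.22725° − -34.22890° = +0.00165°.
ΔN = Δφ × 111300 = 230.4 m; ΔE = Δλ × 111300 × cos(-63.93808°) = +0.00165 × 111300 × 0.439342 = 80.7 m.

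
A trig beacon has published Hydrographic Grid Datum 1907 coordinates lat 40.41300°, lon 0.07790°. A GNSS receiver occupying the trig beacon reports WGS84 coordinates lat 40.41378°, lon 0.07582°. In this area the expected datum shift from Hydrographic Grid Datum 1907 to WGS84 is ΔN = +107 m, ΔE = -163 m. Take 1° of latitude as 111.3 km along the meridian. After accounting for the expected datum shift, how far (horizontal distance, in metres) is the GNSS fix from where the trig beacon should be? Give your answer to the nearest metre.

Observed coordinate differences: Δφ = +0.00078°, Δλ = -0.00208°.
Converting to metres (1° lat = 111300 m, cos φ = 0.761391): observed ΔN = 86.8 m, observed ΔE = -176.3 m.
Subtracting the expected shift leaves a residual of 86.8 − (107) = -20.2 m north and -176.3 − (-163) = -13.3 m east.
Residual distance = √((-20.2)² + (-13.3)²) = 24.2 m.

24 m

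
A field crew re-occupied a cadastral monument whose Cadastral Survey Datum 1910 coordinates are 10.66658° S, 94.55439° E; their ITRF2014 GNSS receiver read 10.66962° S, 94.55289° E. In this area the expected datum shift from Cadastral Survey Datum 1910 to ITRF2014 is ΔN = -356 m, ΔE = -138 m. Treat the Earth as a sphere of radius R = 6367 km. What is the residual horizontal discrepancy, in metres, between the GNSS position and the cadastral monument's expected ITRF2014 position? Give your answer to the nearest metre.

Observed coordinate differences: Δφ = -0.00304°, Δλ = -0.00150°.
Converting to metres (1° lat = 111125 m, cos φ = 0.982721): observed ΔN = -337.8 m, observed ΔE = -163.8 m.
Subtracting the expected shift leaves a residual of -337.8 − (-356) = 18.2 m north and -163.8 − (-138) = -25.8 m east.
Residual distance = √(18.2² + (-25.8)²) = 31.6 m.

32 m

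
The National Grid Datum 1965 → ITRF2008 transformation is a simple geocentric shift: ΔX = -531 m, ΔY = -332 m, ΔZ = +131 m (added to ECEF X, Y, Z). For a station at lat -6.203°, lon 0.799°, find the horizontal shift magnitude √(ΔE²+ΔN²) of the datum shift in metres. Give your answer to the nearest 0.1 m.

332.5 m

At φ = -6.203°, λ = 0.799°: sin φ = -0.108051, cos φ = 0.994145, sin λ = 0.013945, cos λ = 0.999903.
ΔE = −sin λ·ΔX + cos λ·ΔY = −(0.013945)·(-531) + (0.999903)·(-332) = -324.56 m.
ΔN = −sin φ cos λ·ΔX − sin φ sin λ·ΔY + cos φ·ΔZ = −(-0.108051)(0.999903)(-531) − (-0.108051)(0.013945)(-332) + (0.994145)(131) = 72.36 m.
Horizontal magnitude = √(ΔE² + ΔN²) = √((-324.56)² + 72.36²) = 332.53 m.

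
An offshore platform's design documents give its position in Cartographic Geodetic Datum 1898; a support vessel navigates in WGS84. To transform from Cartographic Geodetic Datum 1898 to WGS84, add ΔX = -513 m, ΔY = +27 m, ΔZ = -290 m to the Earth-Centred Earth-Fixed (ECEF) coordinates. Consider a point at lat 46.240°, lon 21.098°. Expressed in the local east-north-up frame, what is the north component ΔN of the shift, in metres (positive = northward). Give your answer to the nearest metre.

At φ = 46.240°, λ = 21.098°: sin φ = 0.722243, cos φ = 0.691639, sin λ = 0.359964, cos λ = 0.932966.
ΔN = −sin φ cos λ·ΔX − sin φ sin λ·ΔY + cos φ·ΔZ = −(0.722243)(0.932966)(-513) − (0.722243)(0.359964)(27) + (0.691639)(-290) = 138.08 m.

ΔN = 138 m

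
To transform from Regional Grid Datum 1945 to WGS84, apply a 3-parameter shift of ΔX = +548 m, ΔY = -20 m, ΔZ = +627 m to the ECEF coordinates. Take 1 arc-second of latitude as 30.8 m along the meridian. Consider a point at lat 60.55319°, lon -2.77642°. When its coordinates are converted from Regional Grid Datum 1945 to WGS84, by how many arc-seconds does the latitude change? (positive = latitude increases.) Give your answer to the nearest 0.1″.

sin φ = 0.870812, cos φ = 0.491615, sin λ = -0.048439, cos λ = 0.998826.
North component: ΔN = −sin φ cos λ·ΔX − sin φ sin λ·ΔY + cos φ·ΔZ = −(0.870812)(0.998826)(548) − (0.870812)(-0.048439)(-20) + (0.491615)(627) = -169.25 m.
1° of latitude spans 3600 × 30.80 = 110880 m, so Δφ = -169.25 / 110880 × 3600 = -5.495″.

Δφ = -5.5″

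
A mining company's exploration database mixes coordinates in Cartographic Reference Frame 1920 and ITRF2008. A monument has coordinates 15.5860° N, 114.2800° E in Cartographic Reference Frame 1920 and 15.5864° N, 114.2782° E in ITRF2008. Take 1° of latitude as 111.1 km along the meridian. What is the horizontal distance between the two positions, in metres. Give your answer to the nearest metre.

Δφ = 15.5864° − 15.5860° = +0.0004°; Δλ = 114.2782° − 114.2800° = -0.0018°.
ΔN = Δφ × 111100 = 44.4 m; ΔE = Δλ × 111100 × cos(15.5860°) = -0.0018 × 111100 × 0.963228 = -192.6 m.
Distance = √(ΔE² + ΔN²) = √((-192.6)² + 44.4²) = 197.7 m.

198 m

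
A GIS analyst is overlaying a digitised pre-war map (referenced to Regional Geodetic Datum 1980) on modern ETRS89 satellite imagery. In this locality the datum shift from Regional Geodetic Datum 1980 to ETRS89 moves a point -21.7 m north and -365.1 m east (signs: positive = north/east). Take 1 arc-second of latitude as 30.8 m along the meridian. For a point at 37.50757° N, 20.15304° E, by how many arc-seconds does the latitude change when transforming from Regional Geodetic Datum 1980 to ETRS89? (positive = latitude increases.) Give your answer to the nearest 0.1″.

1″ of latitude = 30.80 m, so Δφ = -21.7 / 30.80 = -0.705″.

Δφ = -0.7″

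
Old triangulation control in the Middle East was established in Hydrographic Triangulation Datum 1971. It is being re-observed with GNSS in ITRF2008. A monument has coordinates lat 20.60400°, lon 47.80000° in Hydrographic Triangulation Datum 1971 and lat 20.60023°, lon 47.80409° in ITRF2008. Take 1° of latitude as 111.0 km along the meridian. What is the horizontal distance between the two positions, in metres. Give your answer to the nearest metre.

Δφ = 20.60023° − 20.60400° = -0.00377°; Δλ = 47.80409° − 47.80000° = +0.00409°.
ΔN = Δφ × 111000 = -418.5 m; ΔE = Δλ × 111000 × cos(20.60400°) = +0.00409 × 111000 × 0.936035 = 425.0 m.
Distance = √(ΔE² + ΔN²) = √(425.0² + (-418.5)²) = 596.4 m.

596 m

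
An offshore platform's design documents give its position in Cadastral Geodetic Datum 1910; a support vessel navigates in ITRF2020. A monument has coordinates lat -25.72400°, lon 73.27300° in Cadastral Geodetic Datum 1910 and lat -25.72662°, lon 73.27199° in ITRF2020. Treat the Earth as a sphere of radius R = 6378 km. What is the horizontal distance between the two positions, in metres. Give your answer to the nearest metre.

309 m

Δφ = -25.72662° − -25.72400° = -0.00262°; Δλ = 73.27199° − 73.27300° = -0.00101°.
1° along a meridian = πR/180 = 111317 m.
ΔN = Δφ × 111317 = -291.7 m; ΔE = Δλ × 111317 × cos(-25.72400°) = -0.00101 × 111317 × 0.900895 = -101.3 m.
Distance = √(ΔE² + ΔN²) = √((-101.3)² + (-291.7)²) = 308.7 m.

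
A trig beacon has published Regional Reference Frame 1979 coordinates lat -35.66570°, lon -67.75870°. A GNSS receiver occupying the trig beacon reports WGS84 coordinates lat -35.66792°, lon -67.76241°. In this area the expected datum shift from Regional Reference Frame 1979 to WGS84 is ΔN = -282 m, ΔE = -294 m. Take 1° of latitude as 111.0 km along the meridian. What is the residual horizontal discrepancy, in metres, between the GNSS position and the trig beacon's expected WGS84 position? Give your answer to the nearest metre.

54 m

Observed coordinate differences: Δφ = -0.00222°, Δλ = -0.00371°.
Converting to metres (1° lat = 111000 m, cos φ = 0.812433): observed ΔN = -246.4 m, observed ΔE = -334.6 m.
Subtracting the expected shift leaves a residual of -246.4 − (-282) = 35.6 m north and -334.6 − (-294) = -40.6 m east.
Residual distance = √(35.6² + (-40.6)²) = 54.0 m.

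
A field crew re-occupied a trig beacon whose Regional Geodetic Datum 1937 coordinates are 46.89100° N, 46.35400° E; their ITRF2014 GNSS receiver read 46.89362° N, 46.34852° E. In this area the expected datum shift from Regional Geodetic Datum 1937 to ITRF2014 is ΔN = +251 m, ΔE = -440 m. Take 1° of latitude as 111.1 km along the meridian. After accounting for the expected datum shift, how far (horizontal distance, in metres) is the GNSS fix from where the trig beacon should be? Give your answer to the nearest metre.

Observed coordinate differences: Δφ = +0.00262°, Δλ = -0.00548°.
Converting to metres (1° lat = 111100 m, cos φ = 0.683388): observed ΔN = 291.1 m, observed ΔE = -416.1 m.
Subtracting the expected shift leaves a residual of 291.1 − (251) = 40.1 m north and -416.1 − (-440) = 23.9 m east.
Residual distance = √(40.1² + 23.9²) = 46.7 m.

47 m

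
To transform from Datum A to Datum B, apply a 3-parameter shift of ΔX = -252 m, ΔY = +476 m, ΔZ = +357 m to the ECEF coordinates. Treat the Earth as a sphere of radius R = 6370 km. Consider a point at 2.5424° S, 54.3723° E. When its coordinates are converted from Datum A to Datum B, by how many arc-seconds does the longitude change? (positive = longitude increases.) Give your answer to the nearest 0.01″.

Δλ = 15.63″

sin φ = -0.044359, cos φ = 0.999016, sin λ = 0.812819, cos λ = 0.582516.
East component: ΔE = −sin λ·ΔX + cos λ·ΔY = −(0.812819)(-252) + (0.582516)(476) = 482.11 m.
1° of latitude spans πR/180 = 111177 m; at latitude φ, 1° of longitude spans that × cos φ = 111068.0 m, so Δλ = 482.11 / 111068.0 × 3600 = 15.626″.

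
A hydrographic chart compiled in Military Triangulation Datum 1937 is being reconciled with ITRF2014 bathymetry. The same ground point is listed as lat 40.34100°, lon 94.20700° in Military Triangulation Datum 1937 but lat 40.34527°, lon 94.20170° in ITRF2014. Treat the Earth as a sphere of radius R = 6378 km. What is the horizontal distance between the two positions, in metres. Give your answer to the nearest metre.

654 m

Δφ = 40.34527° − 40.34100° = +0.00427°; Δλ = 94.20170° − 94.20700° = -0.00530°.
1° along a meridian = πR/180 = 111317 m.
ΔN = Δφ × 111317 = 475.3 m; ΔE = Δλ × 111317 × cos(40.34100°) = -0.00530 × 111317 × 0.762205 = -449.7 m.
Distance = √(ΔE² + ΔN²) = √((-449.7)² + 475.3²) = 654.3 m.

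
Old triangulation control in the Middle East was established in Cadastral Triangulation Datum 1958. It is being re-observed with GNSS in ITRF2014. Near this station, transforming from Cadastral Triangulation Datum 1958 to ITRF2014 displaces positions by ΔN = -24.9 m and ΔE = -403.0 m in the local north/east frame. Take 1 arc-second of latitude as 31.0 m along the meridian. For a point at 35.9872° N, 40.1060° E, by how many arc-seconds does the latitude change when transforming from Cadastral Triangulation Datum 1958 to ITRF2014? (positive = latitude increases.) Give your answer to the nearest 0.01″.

1″ of latitude = 31.00 m, so Δφ = -24.9 / 31.00 = -0.803″.

Δφ = -0.80″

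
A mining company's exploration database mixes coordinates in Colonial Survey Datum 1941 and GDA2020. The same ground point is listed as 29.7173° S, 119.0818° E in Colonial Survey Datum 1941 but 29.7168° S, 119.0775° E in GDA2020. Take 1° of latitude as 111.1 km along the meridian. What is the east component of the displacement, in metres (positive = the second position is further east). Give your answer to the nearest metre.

Δφ = -29.7168° − -29.7173° = +0.0005°; Δλ = 119.0775° − 119.0818° = -0.0043°.
ΔN = Δφ × 111100 = 55.6 m; ΔE = Δλ × 111100 × cos(-29.7173°) = -0.0043 × 111100 × 0.868482 = -414.9 m.

ΔE = -415 m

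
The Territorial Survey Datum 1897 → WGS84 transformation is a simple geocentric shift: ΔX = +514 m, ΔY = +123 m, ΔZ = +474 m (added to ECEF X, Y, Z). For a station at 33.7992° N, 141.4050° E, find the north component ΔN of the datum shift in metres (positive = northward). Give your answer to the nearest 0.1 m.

The local north axis is (−sin φ cos λ, −sin φ sin λ, cos φ), giving ΔN = 223.476 − 42.683 + 393.890 = 574.68 m.

ΔN = 574.7 m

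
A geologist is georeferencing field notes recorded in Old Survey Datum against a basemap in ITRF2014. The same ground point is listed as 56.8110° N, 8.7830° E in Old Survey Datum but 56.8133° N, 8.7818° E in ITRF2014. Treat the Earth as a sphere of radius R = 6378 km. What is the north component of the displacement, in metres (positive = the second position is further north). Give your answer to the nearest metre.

Δφ = 56.8133° − 56.8110° = +0.0023°; Δλ = 8.7818° − 8.7830° = -0.0012°.
1° along a meridian = πR/180 = 111317 m.
ΔN = Δφ × 111317 = 256.0 m; ΔE = Δλ × 111317 × cos(56.8110°) = -0.0012 × 111317 × 0.547403 = -73.1 m.

ΔN = 256 m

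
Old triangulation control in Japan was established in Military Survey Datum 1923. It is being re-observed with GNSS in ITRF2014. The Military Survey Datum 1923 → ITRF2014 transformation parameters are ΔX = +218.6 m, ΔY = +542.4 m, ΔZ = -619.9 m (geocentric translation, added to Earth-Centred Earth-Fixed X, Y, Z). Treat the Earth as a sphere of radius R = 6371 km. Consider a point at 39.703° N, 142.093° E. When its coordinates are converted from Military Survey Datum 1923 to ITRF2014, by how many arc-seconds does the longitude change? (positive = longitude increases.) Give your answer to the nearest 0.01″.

sin φ = 0.638808, cos φ = 0.769366, sin λ = 0.614382, cos λ = -0.789009.
East component: ΔE = −sin λ·ΔX + cos λ·ΔY = −(0.614382)(218.6) + (-0.789009)(542.4) = -562.26 m.
1° of latitude spans πR/180 = 111195 m; at latitude φ, 1° of longitude spans that × cos φ = 85549.6 m, so Δλ = -562.26 / 85549.6 × 3600 = -23.660″.

Δλ = -23.66″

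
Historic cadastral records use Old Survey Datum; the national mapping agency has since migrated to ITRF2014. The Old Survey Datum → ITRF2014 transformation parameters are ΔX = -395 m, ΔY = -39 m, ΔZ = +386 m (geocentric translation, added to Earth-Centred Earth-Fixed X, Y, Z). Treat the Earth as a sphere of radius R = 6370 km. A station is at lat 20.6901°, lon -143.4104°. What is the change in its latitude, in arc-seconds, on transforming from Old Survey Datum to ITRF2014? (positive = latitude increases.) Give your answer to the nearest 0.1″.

sin φ = 0.353313, cos φ = 0.935505, sin λ = -0.596079, cos λ = -0.802926.
North component: ΔN = −sin φ cos λ·ΔX − sin φ sin λ·ΔY + cos φ·ΔZ = −(0.353313)(-0.802926)(-395) − (0.353313)(-0.596079)(-39) + (0.935505)(386) = 240.84 m.
1° of latitude spans πR/180 = 111177 m, so Δφ = 240.84 / 111177 × 3600 = 7.798″.

Δφ = 7.8″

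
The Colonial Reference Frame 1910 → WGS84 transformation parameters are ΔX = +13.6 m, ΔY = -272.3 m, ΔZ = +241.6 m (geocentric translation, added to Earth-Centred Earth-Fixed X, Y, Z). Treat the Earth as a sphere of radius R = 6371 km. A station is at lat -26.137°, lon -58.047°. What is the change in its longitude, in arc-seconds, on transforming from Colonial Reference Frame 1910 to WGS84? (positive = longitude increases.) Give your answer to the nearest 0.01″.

Δλ = -4.78″

sin φ = -0.440519, cos φ = 0.897743, sin λ = -0.848483, cos λ = 0.529223.
East component: ΔE = −sin λ·ΔX + cos λ·ΔY = −(-0.848483)(13.6) + (0.529223)(-272.3) = -132.57 m.
1° of latitude spans πR/180 = 111195 m; at latitude φ, 1° of longitude spans that × cos φ = 99824.5 m, so Δλ = -132.57 / 99824.5 × 3600 = -4.781″.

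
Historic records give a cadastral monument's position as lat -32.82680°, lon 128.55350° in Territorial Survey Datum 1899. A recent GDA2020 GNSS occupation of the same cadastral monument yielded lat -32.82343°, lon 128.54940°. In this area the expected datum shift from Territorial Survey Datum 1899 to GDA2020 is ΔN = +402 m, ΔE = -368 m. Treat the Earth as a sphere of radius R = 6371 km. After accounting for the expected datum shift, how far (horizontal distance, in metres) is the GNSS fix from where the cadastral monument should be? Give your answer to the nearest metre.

31 m

Observed coordinate differences: Δφ = +0.00337°, Δλ = -0.00410°.
Converting to metres (1° lat = 111195 m, cos φ = 0.840313): observed ΔN = 374.7 m, observed ΔE = -383.1 m.
Subtracting the expected shift leaves a residual of 374.7 − (402) = -27.3 m north and -383.1 − (-368) = -15.1 m east.
Residual distance = √((-27.3)² + (-15.1)²) = 31.2 m.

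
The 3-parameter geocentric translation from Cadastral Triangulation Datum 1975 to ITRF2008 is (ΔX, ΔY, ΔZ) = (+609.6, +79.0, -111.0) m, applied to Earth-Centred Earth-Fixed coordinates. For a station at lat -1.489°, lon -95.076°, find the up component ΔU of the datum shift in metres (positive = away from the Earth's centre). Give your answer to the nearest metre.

ΔU = -130 m

At φ = -1.489°, λ = -95.076°: sin φ = -0.025985, cos φ = 0.999662, sin λ = -0.996078, cos λ = -0.088477.
ΔU = cos φ cos λ·ΔX + cos φ sin λ·ΔY + sin φ·ΔZ = (0.999662)(-0.088477)(609.6) + (0.999662)(-0.996078)(79.0) + (-0.025985)(-111.0) = -129.70 m.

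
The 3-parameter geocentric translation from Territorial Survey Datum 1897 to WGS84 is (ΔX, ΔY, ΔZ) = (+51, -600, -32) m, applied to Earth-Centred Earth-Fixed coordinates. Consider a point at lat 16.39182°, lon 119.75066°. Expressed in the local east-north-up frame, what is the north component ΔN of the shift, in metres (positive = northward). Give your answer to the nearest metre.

At φ = 16.39182°, λ = 119.75066°: sin φ = 0.282204, cos φ = 0.959354, sin λ = 0.868193, cos λ = -0.496227.
ΔN = −sin φ cos λ·ΔX − sin φ sin λ·ΔY + cos φ·ΔZ = −(0.282204)(-0.496227)(51) − (0.282204)(0.868193)(-600) + (0.959354)(-32) = 123.45 m.

ΔN = 123 m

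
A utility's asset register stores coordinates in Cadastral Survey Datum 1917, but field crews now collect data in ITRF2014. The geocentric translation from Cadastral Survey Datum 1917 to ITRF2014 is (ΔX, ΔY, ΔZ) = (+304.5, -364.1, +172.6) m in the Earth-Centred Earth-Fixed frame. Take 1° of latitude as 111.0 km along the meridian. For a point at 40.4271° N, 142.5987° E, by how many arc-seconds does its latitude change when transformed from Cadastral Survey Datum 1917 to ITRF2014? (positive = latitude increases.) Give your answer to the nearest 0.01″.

sin φ = 0.648480, cos φ = 0.761232, sin λ = 0.607394, cos λ = -0.794401.
North component: ΔN = −sin φ cos λ·ΔX − sin φ sin λ·ΔY + cos φ·ΔZ = −(0.648480)(-0.794401)(304.5) − (0.648480)(0.607394)(-364.1) + (0.761232)(172.6) = 431.67 m.
1° of latitude spans 111000 m, so Δφ = 431.67 / 111000 × 3600 = 14.000″.

Δφ = 14.00″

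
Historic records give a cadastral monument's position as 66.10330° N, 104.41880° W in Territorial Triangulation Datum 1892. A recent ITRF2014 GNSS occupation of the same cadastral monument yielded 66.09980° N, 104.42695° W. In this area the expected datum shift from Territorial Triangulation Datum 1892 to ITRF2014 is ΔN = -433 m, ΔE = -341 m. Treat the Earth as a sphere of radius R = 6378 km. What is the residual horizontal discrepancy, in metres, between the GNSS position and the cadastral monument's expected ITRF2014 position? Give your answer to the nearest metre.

51 m

Observed coordinate differences: Δφ = -0.00350°, Δλ = -0.00815°.
Converting to metres (1° lat = 111317 m, cos φ = 0.405089): observed ΔN = -389.6 m, observed ΔE = -367.5 m.
Subtracting the expected shift leaves a residual of -389.6 − (-433) = 43.4 m north and -367.5 − (-341) = -26.5 m east.
Residual distance = √(43.4² + (-26.5)²) = 50.8 m.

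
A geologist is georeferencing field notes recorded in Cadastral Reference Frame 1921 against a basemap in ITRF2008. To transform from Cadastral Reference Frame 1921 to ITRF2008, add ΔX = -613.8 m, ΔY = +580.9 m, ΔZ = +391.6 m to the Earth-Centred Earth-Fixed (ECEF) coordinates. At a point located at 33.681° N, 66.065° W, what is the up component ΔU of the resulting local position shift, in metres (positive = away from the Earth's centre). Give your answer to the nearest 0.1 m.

ΔU = -431.9 m

At φ = 33.681°, λ = -66.065°: sin φ = 0.554569, cos φ = 0.832138, sin λ = -0.914006, cos λ = 0.405700.
ΔU = cos φ cos λ·ΔX + cos φ sin λ·ΔY + sin φ·ΔZ = (0.832138)(0.405700)(-613.8) + (0.832138)(-0.914006)(580.9) + (0.554569)(391.6) = -431.87 m.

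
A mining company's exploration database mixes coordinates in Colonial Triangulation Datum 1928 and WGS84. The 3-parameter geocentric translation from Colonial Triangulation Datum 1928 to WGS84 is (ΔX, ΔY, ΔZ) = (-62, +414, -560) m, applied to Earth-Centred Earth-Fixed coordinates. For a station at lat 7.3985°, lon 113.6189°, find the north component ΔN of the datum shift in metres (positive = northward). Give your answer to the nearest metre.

At φ = 7.3985°, λ = 113.6189°: sin φ = 0.128770, cos φ = 0.991675, sin λ = 0.916231, cos λ = -0.400651.
ΔN = −sin φ cos λ·ΔX − sin φ sin λ·ΔY + cos φ·ΔZ = −(0.128770)(-0.400651)(-62) − (0.128770)(0.916231)(414) + (0.991675)(-560) = -607.38 m.

ΔN = -607 m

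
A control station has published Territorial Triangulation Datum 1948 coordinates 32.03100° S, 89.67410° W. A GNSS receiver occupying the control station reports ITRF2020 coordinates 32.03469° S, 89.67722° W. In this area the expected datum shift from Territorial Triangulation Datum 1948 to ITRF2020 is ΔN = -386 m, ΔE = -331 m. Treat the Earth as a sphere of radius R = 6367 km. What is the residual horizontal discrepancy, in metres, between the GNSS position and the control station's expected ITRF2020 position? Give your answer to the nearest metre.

Observed coordinate differences: Δφ = -0.00369°, Δλ = -0.00312°.
Converting to metres (1° lat = 111125 m, cos φ = 0.847761): observed ΔN = -410.1 m, observed ΔE = -293.9 m.
Subtracting the expected shift leaves a residual of -410.1 − (-386) = -24.1 m north and -293.9 − (-331) = 37.1 m east.
Residual distance = √((-24.1)² + 37.1²) = 44.2 m.

44 m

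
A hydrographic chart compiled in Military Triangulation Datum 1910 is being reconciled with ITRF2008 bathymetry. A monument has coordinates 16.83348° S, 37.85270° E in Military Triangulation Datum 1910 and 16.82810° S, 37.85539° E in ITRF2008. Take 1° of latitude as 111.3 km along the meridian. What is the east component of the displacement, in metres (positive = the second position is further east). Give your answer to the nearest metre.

Δφ = -16.82810° − -16.83348° = +0.00538°; Δλ = 37.85539° − 37.85270° = +0.00269°.
ΔN = Δφ × 111300 = 598.8 m; ΔE = Δλ × 111300 × cos(-16.83348°) = +0.00269 × 111300 × 0.957150 = 286.6 m.

ΔE = 287 m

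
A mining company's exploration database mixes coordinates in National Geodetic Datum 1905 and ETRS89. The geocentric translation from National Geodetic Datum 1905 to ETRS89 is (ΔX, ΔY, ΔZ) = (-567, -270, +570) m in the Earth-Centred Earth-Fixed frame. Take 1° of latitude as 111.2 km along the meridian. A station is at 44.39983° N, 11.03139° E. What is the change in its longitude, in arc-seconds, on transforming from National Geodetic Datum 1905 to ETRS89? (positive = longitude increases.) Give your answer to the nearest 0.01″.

sin φ = 0.699661, cos φ = 0.714475, sin λ = 0.191347, cos λ = 0.981522.
East component: ΔE = −sin λ·ΔX + cos λ·ΔY = −(0.191347)(-567) + (0.981522)(-270) = -156.52 m.
1° of latitude spans 111200 m; at latitude φ, 1° of longitude spans that × cos φ = 79449.6 m, so Δλ = -156.52 / 79449.6 × 3600 = -7.092″.

Δλ = -7.09″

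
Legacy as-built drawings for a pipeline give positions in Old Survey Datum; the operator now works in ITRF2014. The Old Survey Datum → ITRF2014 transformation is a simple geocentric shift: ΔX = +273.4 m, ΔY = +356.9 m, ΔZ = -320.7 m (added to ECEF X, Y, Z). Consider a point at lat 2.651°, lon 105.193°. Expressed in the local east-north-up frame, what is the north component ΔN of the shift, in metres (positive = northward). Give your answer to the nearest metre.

At φ = 2.651°, λ = 105.193°: sin φ = 0.046252, cos φ = 0.998930, sin λ = 0.965049, cos λ = -0.262071.
ΔN = −sin φ cos λ·ΔX − sin φ sin λ·ΔY + cos φ·ΔZ = −(0.046252)(-0.262071)(273.4) − (0.046252)(0.965049)(356.9) + (0.998930)(-320.7) = -332.97 m.

ΔN = -333 m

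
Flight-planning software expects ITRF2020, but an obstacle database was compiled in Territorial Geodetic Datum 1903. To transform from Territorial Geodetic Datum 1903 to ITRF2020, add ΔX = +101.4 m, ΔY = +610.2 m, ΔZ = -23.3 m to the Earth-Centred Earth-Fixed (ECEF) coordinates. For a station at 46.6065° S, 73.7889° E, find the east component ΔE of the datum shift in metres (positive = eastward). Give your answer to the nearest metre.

The local east axis at (φ, λ) is (−sin λ, cos λ, 0), so ΔE = −sin(73.7889°)·101.4 + cos(73.7889°)·610.2 = 72.99 m.

ΔE = 73 m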